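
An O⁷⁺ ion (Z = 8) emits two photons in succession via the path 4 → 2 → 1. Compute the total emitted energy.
816.34 eV

The energy levels of O⁷⁺ are E_n = -13.6057 × 8² / n² eV.

First transition (4 → 2):
ΔE₁ = |E_2 - E_4|
ΔE₁ = |-217.69120000 - (-54.42280000)| = 163.26840 eV

Second transition (2 → 1):
ΔE₂ = |E_1 - E_2|
ΔE₂ = |-870.76480000 - (-217.69120000)| = 653.07360 eV

Total energy released:
E_total = ΔE₁ + ΔE₂ = 163.26840 + 653.07360 = 816.34 eV

Note: This equals the direct transition 4 → 1: 816.34 eV ✓
Energy is conserved regardless of the path taken.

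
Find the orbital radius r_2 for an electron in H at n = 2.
0.2117 nm (or 2.1167 Å)

The Bohr radius formula is:
r_n = n² a₀ / Z

where a₀ = 0.0529177 nm is the Bohr radius.

For H (Z = 1) at n = 2:
r_2 = 2² × 0.0529177 nm / 1
r_2 = 4 × 0.0529177 nm / 1
r_2 = 0.21167 nm / 1
r_2 = 0.2117 nm

The electron orbits at approximately 0.2117 nm from the nucleus.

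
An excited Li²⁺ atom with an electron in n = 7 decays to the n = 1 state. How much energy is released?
119.952294 eV

The energy levels are E_n = -13.6057 Z² eV / n².

Energy at n = 7: E_7 = -13.6057 × 3² / 7² = -2.499006122 eV
Energy at n = 1: E_1 = -13.6057 × 3² / 1² = -122.451300000 eV

For emission (electron falling to lower state), the photon energy is:
E_photon = E_7 - E_1 = |-2.499006122 - (-122.451300000)|
E_photon = 119.952294 eV

This energy is carried away by the emitted photon.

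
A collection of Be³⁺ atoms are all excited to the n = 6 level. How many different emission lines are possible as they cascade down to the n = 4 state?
3

The electron can occupy levels n = 4, 5, ..., 6 during de-excitation — that is m = 6 - 4 + 1 = 3 distinct levels.

The number of distinct spectral lines equals the number of ways to choose 2 of these m levels (each pair gives one possible emission transition):

Number of lines = m(m-1)/2 = 3×2/2 = 3

These correspond to all possible transitions between the 3 levels:
6 → 5, 6 → 4, 5 → 4

Each transition produces a photon with a unique energy (and thus wavelength). This count does not depend on Z.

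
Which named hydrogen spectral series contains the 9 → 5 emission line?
Pfund series

The spectral series in hydrogen are named based on the final (lower) energy level:
- Lyman series: n_final = 1 (ultraviolet)
- Balmer series: n_final = 2 (visible/near-UV)
- Paschen series: n_final = 3 (infrared)
- Brackett series: n_final = 4 (infrared)
- Pfund series: n_final = 5 (far infrared)

Since this transition ends at n = 5, it belongs to the Pfund series.

For reference, this 9 → 5 line has photon energy
ΔE = 13.6057 eV × (1/5² - 1/9²) = 0.37625639506 eV,
corresponding to wavelength λ = hc/ΔE = 1239.84 eV·nm / 0.37625639506 eV = 3295.19981 nm in the far infrared region.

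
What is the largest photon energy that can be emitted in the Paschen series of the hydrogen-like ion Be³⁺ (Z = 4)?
24.18791 eV

The series limit corresponds to the transition from n = ∞ to n = 3.
This is the highest energy (shortest wavelength) transition in the Paschen series.

E_∞ = 0 eV
E_3 = -13.6057 × 4² / 3² = -24.18791 eV

Energy at series limit:
ΔE = E_∞ - E_3 = 0 - (-24.18791) = 24.18791 eV

This energy equals the ionization energy from the n = 3 state of Be³⁺.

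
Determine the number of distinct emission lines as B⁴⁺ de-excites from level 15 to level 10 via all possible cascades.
15

The electron can occupy levels n = 10, 11, ..., 15 during de-excitation — that is m = 15 - 10 + 1 = 6 distinct levels.

The number of distinct spectral lines equals the number of ways to choose 2 of these m levels (each pair gives one possible emission transition):

Number of lines = m(m-1)/2 = 6×5/2 = 15

These correspond to all possible transitions between the 6 levels:
15 → 14, 15 → 13, 15 → 12, 15 → 11, 15 → 10, 14 → 13, 14 → 12, 14 → 11...

Each transition produces a photon with a unique energy (and thus wavelength). This count does not depend on Z.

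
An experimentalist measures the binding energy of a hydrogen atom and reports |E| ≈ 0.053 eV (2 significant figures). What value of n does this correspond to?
n = 16

The exact energy levels follow E_n = -13.6057 eV / n².

The measured value (-0.053 eV) is reported to only 2 significant figures, so we must test candidate n values and see which one matches to that precision.

Candidate energies:
  n = 14:  E = -13.6057/14² = -0.06942 eV
  n = 15:  E = -13.6057/15² = -0.06047 eV
  n = 16:  E = -13.6057/16² = -0.05315 eV  ← matches
  n = 17:  E = -13.6057/17² = -0.04708 eV
  n = 18:  E = -13.6057/18² = -0.04199 eV

Checking against the measurement of -0.053 eV (2 sig figs), only n = 16 agrees:
E_16 = -0.05315 eV, which rounds to -0.053 eV ✓

Therefore n = 16.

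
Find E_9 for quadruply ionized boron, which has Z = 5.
-4.199290 eV

For hydrogen-like ions, the energy levels scale with Z²:
E_n = -13.6057 Z² / n² eV

For B⁴⁺ (Z = 5) at n = 9:
E_9 = -13.6057 × 5² / 9²
E_9 = -13.6057 × 25 / 81
E_9 = -340.1425 / 81
E_9 = -4.199290 eV

The energy is 25 times more negative than hydrogen at the same n due to the stronger nuclear charge.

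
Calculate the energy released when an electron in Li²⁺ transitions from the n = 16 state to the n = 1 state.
121.973 eV

The energy levels are E_n = -13.6057 Z² eV / n².

Energy at n = 16: E_16 = -13.6057 × 3² / 16² = -0.478325 eV
Energy at n = 1: E_1 = -13.6057 × 3² / 1² = -122.451300 eV

For emission (electron falling to lower state), the photon energy is:
E_photon = E_16 - E_1 = |-0.478325 - (-122.451300)|
E_photon = 121.973 eV

This energy is carried away by the emitted photon.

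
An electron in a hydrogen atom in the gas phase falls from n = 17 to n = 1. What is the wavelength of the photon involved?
91.4429 nm

First, find the transition energy using E_n = -13.6057 / n² eV:
E_17 = -13.6057 / 17² = -0.047079 eV
E_1 = -13.6057 / 1² = -13.605700 eV

Photon energy: |ΔE| = |E_1 - E_17| = 13.558621 eV

Convert to wavelength using E = hc/λ with hc = 1239.84 eV·nm:
λ = hc/E = 1239.84 eV·nm / 13.558621 eV
λ = 91.4429 nm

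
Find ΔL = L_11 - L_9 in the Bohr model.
2.10914e-34 J·s (or 2ℏ)

In the Bohr model, L_n = nℏ where ℏ = 1.0545718e-34 J·s.

L_11 = 11ℏ = 1.1600290e-33 J·s
L_9 = 9ℏ = 9.4911462e-34 J·s

ΔL = L_11 - L_9 = (11 - 9)ℏ = 2ℏ
ΔL = 2 × 1.0545718e-34 J·s = 2.10914e-34 J·s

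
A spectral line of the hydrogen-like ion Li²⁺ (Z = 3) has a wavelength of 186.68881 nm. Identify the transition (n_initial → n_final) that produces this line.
n = 11 → n = 4

First, find the photon energy from the wavelength (hc = 1239.84 eV·nm):
E = hc/λ = 1239.84 eV·nm / 186.68881 nm = 6.6412122 eV

The energy levels of Li²⁺ satisfy E_n = -13.6057 × 3² / n² eV, so an emission n_i → n_f releases
ΔE = 13.6057 × 3² × (1/n_f² − 1/n_i²) eV.

Setting ΔE equal to the photon energy:
1/n_f² − 1/n_i² = 6.6412122 / (13.6057 × 3²) = 0.054235539

Since 1/n_i² must be positive, we need 1/n_f² > 0.054235539, i.e. n_f ≤ 4. For each allowed n_f, solve n_i = (1/n_f² − 0.054235539)^(−1/2) and check whether it is a whole number:
  n_f = 1: 1/n_i² = 1.000000000 − 0.054235539 = 0.945764461 → n_i = 1.028  (not an integer) ✗
  n_f = 2: 1/n_i² = 0.250000000 − 0.054235539 = 0.195764461 → n_i = 2.260  (not an integer) ✗
  n_f = 3: 1/n_i² = 0.111111111 − 0.054235539 = 0.056875572 → n_i = 4.193  (not an integer) ✗
  n_f = 4: 1/n_i² = 0.062500000 − 0.054235539 = 0.008264461 → n_i = 11.000  → integer, n_i = 11 ✓

Only n_f = 4 gives an integer upper level, n_i = 11.

The transition is from n = 11 to n = 4 (emission).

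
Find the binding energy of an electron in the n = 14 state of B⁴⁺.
1.73542 eV

The ionization energy is the energy needed to remove the electron completely (n → ∞).

For a hydrogen-like ion with Z = 5, E_n = -13.6057 Z² / n² eV.

At n = 14: E_14 = -13.6057 × 5² / 14² = -1.73542092 eV
At n = ∞: E_∞ = 0 eV

Ionization energy = E_∞ - E_14 = 0 - (-1.73542092) = 1.73542092 eV
Ionization energy ≈ 1.73542 eV

This is also called the binding energy of the electron in state n = 14.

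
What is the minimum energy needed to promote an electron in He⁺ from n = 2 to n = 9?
12.93 eV

The energy levels of a hydrogen-like atom are E_n = -13.6057 Z² eV / n².

Energy at n = 2: E_2 = -13.6057 × 2² / 2² = -13.60570 eV
Energy at n = 9: E_9 = -13.6057 × 2² / 9² = -0.67189 eV

The excitation energy is the difference:
ΔE = E_9 - E_2
ΔE = -0.67189 - (-13.60570)
ΔE = 12.93 eV

Since this is positive, energy must be absorbed (photon absorption).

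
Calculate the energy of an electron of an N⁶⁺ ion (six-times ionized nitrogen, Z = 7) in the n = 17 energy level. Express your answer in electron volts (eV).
-2.307 eV

The energy levels of a hydrogen-like atom are given by:
E_n = -13.6057 Z² / n² eV  (with Z = 7 for N⁶⁺)

For n = 17:
E_17 = -13.6057 × 7² / 17²
E_17 = -13.6057 × 49 / 289
E_17 = -2.307 eV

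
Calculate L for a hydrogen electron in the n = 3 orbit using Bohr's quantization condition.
3.16372e-34 J·s (or 3ℏ)

In the Bohr model, angular momentum is quantized:
L = nℏ

where ℏ = h/(2π) = 1.0545718e-34 J·s

For n = 3:
L = 3 × 1.0545718e-34 J·s
L = 3.16372e-34 J·s

This can also be written as L = 3ℏ.
The angular momentum is an integer multiple of the reduced Planck constant.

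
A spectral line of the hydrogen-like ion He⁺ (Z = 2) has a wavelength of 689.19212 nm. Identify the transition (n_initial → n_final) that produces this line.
n = 12 → n = 5

First, find the photon energy from the wavelength (hc = 1239.84 eV·nm):
E = hc/λ = 1239.84 eV·nm / 689.19212 nm = 1.7989759 eV

The energy levels of He⁺ satisfy E_n = -13.6057 × 2² / n² eV, so an emission n_i → n_f releases
ΔE = 13.6057 × 2² × (1/n_f² − 1/n_i²) eV.

Setting ΔE equal to the photon energy:
1/n_f² − 1/n_i² = 1.7989759 / (13.6057 × 2²) = 0.033055556

Since 1/n_i² must be positive, we need 1/n_f² > 0.033055556, i.e. n_f ≤ 5. For each allowed n_f, solve n_i = (1/n_f² − 0.033055556)^(−1/2) and check whether it is a whole number:
  n_f = 1: 1/n_i² = 1.000000000 − 0.033055556 = 0.966944444 → n_i = 1.017  (not an integer) ✗
  n_f = 2: 1/n_i² = 0.250000000 − 0.033055556 = 0.216944444 → n_i = 2.147  (not an integer) ✗
  n_f = 3: 1/n_i² = 0.111111111 − 0.033055556 = 0.078055555 → n_i = 3.579  (not an integer) ✗
  n_f = 4: 1/n_i² = 0.062500000 − 0.033055556 = 0.029444444 → n_i = 5.828  (not an integer) ✗
  n_f = 5: 1/n_i² = 0.040000000 − 0.033055556 = 0.006944444 → n_i = 12.000  → integer, n_i = 12 ✓

Only n_f = 5 gives an integer upper level, n_i = 12.

The transition is from n = 12 to n = 5 (emission).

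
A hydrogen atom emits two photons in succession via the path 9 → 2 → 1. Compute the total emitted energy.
13.43773 eV

The energy levels of hydrogen are E_n = -13.6057 / n² eV.

First transition (9 → 2):
ΔE₁ = |E_2 - E_9|
ΔE₁ = |-3.40142500000 - (-0.16797160494)| = 3.23345340 eV

Second transition (2 → 1):
ΔE₂ = |E_1 - E_2|
ΔE₂ = |-13.60570000000 - (-3.40142500000)| = 10.20427500 eV

Total energy released:
E_total = ΔE₁ + ΔE₂ = 3.23345340 + 10.20427500 = 13.43773 eV

Note: This equals the direct transition 9 → 1: 13.43773 eV ✓
Energy is conserved regardless of the path taken.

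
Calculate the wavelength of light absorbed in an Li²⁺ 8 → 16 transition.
864.01 nm

First, find the transition energy using E_n = -13.6057 Z² / n² eV:
E_8 = -13.6057 × 3² / 8² = -1.913302 eV
E_16 = -13.6057 × 3² / 16² = -0.478325 eV

Photon energy: |ΔE| = |E_16 - E_8| = 1.434977 eV

Convert to wavelength using E = hc/λ with hc = 1239.84 eV·nm:
λ = hc/E = 1239.84 eV·nm / 1.434977 eV
λ = 864.01 nm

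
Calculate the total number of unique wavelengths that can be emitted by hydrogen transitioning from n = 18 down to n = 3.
120

The electron can occupy levels n = 3, 4, ..., 18 during de-excitation — that is m = 18 - 3 + 1 = 16 distinct levels.

The number of distinct spectral lines equals the number of ways to choose 2 of these m levels (each pair gives one possible emission transition):

Number of lines = m(m-1)/2 = 16×15/2 = 120

These correspond to all possible transitions between the 16 levels:
18 → 17, 18 → 16, 18 → 15, 18 → 14, 18 → 13, 18 → 12, 18 → 11, 18 → 10...

Each transition produces a photon with a unique energy (and thus wavelength). This count does not depend on Z.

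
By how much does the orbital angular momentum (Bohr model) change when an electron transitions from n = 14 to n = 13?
1.05e-34 J·s (or 1ℏ)

In the Bohr model, L_n = nℏ where ℏ = 1.0546e-34 J·s.

L_14 = 14ℏ = 1.4764e-33 J·s
L_13 = 13ℏ = 1.3710e-33 J·s

ΔL = L_14 - L_13 = (14 - 13)ℏ = 1ℏ
ΔL = 1 × 1.0546e-34 J·s = 1.05e-34 J·s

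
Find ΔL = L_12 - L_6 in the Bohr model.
6.327e-34 J·s (or 6ℏ)

In the Bohr model, L_n = nℏ where ℏ = 1.05457e-34 J·s.

L_12 = 12ℏ = 1.26548e-33 J·s
L_6 = 6ℏ = 6.32742e-34 J·s

ΔL = L_12 - L_6 = (12 - 6)ℏ = 6ℏ
ΔL = 6 × 1.05457e-34 J·s = 6.327e-34 J·s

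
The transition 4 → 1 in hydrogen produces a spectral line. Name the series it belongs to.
Lyman series

The spectral series in hydrogen are named based on the final (lower) energy level:
- Lyman series: n_final = 1 (ultraviolet)
- Balmer series: n_final = 2 (visible/near-UV)
- Paschen series: n_final = 3 (infrared)
- Brackett series: n_final = 4 (infrared)
- Pfund series: n_final = 5 (far infrared)

Since this transition ends at n = 1, it belongs to the Lyman series.

For reference, this 4 → 1 line has photon energy
ΔE = 13.6057 eV × (1/1² - 1/4²) = 12.75534 eV,
corresponding to wavelength λ = hc/ΔE = 1239.84 eV·nm / 12.75534 eV = 97.202 nm in the ultraviolet region.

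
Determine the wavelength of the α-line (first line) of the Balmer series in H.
656.111 nm

The longest wavelength corresponds to the smallest energy transition in the series.
The Balmer series has all transitions ending at n_f = 2.

For H, the first line (α-line) is the jump from n = 3 to n = 2:
E_3 = -13.6057 / 3² = -1.5117444 eV
E_2 = -13.6057 / 2² = -3.4014250 eV
ΔE = E_3 - E_2 = 1.8896806 eV

λ = hc/E = 1239.84 eV·nm / 1.8896806 eV
λ = 656.111 nm

This is the α-line of the Balmer series in H.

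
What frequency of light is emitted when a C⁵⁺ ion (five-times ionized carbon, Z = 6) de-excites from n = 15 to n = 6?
2.7635e+15 Hz

First, find the transition energy:
E_15 = -13.6057 × 6² / 15² = -2.176912 eV
E_6 = -13.6057 × 6² / 6² = -13.605700 eV
|ΔE| = |E_6 - E_15| = 11.428788 eV

Convert to Joules: E = 11.428788 eV × (1.602177 × 10⁻¹⁹ J/eV) = 1.831094e-18 J

Using E = hf:
f = E/h = 1.831094e-18 J / (6.62607 × 10⁻³⁴ J·s)
f = 2.7635e+15 Hz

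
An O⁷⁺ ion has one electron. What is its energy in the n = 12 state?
-6.046978 eV

For hydrogen-like ions, the energy levels scale with Z²:
E_n = -13.6057 Z² / n² eV

For O⁷⁺ (Z = 8) at n = 12:
E_12 = -13.6057 × 8² / 12²
E_12 = -13.6057 × 64 / 144
E_12 = -870.7648 / 144
E_12 = -6.046978 eV

The energy is 64 times more negative than hydrogen at the same n due to the stronger nuclear charge.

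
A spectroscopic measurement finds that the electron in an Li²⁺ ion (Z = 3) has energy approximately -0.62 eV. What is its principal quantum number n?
n = 14

The exact energy levels follow E_n = -13.6057 Z² / n² eV with Z = 3.

The measured value (-0.62 eV) is reported to only 2 significant figures, so we must test candidate n values and see which one matches to that precision.

Candidate energies:
  n = 12:  E = -13.6057 × 3² / 12² = -0.85036 eV
  n = 13:  E = -13.6057 × 3² / 13² = -0.72456 eV
  n = 14:  E = -13.6057 × 3² / 14² = -0.62475 eV  ← matches
  n = 15:  E = -13.6057 × 3² / 15² = -0.54423 eV
  n = 16:  E = -13.6057 × 3² / 16² = -0.47833 eV

Checking against the measurement of -0.62 eV (2 sig figs), only n = 14 agrees:
E_14 = -0.62475 eV, which rounds to -0.62 eV ✓

Therefore n = 14.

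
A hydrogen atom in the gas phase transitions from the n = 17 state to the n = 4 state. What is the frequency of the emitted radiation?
1.942e+14 Hz

First, find the transition energy:
E_17 = -13.6057 / 17² = -0.0470785 eV
E_4 = -13.6057 / 4² = -0.8503563 eV
|ΔE| = |E_4 - E_17| = 0.8032778 eV

Convert to Joules: E = 0.8032778 eV × (1.602177 × 10⁻¹⁹ J/eV) = 1.28699e-19 J

Using E = hf:
f = E/h = 1.28699e-19 J / (6.62607 × 10⁻³⁴ J·s)
f = 1.942e+14 Hz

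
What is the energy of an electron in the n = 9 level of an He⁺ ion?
-0.672 eV

For hydrogen-like ions, the energy levels scale with Z²:
E_n = -13.6057 Z² / n² eV

For He⁺ (Z = 2) at n = 9:
E_9 = -13.6057 × 2² / 9²
E_9 = -13.6057 × 4 / 81
E_9 = -54.4228 / 81
E_9 = -0.672 eV

The energy is 4 times more negative than hydrogen at the same n due to the stronger nuclear charge.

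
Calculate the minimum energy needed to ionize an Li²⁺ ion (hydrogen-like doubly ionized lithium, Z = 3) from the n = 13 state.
0.7246 eV

The ionization energy is the energy needed to remove the electron completely (n → ∞).

For a hydrogen-like ion with Z = 3, E_n = -13.6057 Z² / n² eV.

At n = 13: E_13 = -13.6057 × 3² / 13² = -0.7245639 eV
At n = ∞: E_∞ = 0 eV

Ionization energy = E_∞ - E_13 = 0 - (-0.7245639) = 0.7245639 eV
Ionization energy ≈ 0.7246 eV

This is also called the binding energy of the electron in state n = 13.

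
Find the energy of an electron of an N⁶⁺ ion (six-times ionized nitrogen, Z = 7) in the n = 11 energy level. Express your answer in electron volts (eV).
-5.509746 eV

The energy levels of a hydrogen-like atom are given by:
E_n = -13.6057 Z² / n² eV  (with Z = 7 for N⁶⁺)

For n = 11:
E_11 = -13.6057 × 7² / 11²
E_11 = -13.6057 × 49 / 121
E_11 = -5.509746 eV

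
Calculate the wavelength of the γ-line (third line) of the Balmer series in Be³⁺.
27.121 nm

The lines of a series are numbered from the longest wavelength (smallest ΔE) outward; the third line is the transition from n = n_f + 3 to n_f.
The Balmer series has all transitions ending at n_f = 2.

For Be³⁺ (Z = 4), the third line (γ-line) is the jump from n = 5 to n = 2:
E_5 = -13.6057 × 4² / 5² = -8.70765 eV
E_2 = -13.6057 × 4² / 2² = -54.42280 eV
ΔE = E_5 - E_2 = 45.71515 eV

λ = hc/E = 1239.84 eV·nm / 45.71515 eV
λ = 27.121 nm

This is the γ-line of the Balmer series in Be³⁺.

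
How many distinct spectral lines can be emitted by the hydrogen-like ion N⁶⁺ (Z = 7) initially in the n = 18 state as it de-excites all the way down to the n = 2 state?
136

The electron can occupy levels n = 2, 3, ..., 18 during de-excitation — that is m = 18 - 2 + 1 = 17 distinct levels.

The number of distinct spectral lines equals the number of ways to choose 2 of these m levels (each pair gives one possible emission transition):

Number of lines = m(m-1)/2 = 17×16/2 = 136

These correspond to all possible transitions between the 17 levels:
18 → 17, 18 → 16, 18 → 15, 18 → 14, 18 → 13, 18 → 12, 18 → 11, 18 → 10...

Each transition produces a photon with a unique energy (and thus wavelength). This count does not depend on Z.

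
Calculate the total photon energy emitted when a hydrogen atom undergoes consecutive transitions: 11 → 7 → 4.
0.738 eV

The energy levels of hydrogen are E_n = -13.6057 / n² eV.

First transition (11 → 7):
ΔE₁ = |E_7 - E_11|
ΔE₁ = |-0.277667347 - (-0.112443802)| = 0.165224 eV

Second transition (7 → 4):
ΔE₂ = |E_4 - E_7|
ΔE₂ = |-0.850356250 - (-0.277667347)| = 0.572689 eV

Total energy released:
E_total = ΔE₁ + ΔE₂ = 0.165224 + 0.572689 = 0.738 eV

Note: This equals the direct transition 11 → 4: 0.738 eV ✓
Energy is conserved regardless of the path taken.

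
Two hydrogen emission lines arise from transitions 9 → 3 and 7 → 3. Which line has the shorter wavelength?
9 → 3

Calculate the energy for each transition:

Transition 9 → 3:
ΔE₁ = |E_3 - E_9| = |-13.6057/3² - (-13.6057/9²)|
ΔE₁ = |-1.51174444444 - (-0.16797160494)| = 1.34377284 eV

Transition 7 → 3:
ΔE₂ = |E_3 - E_7| = |-13.6057/3² - (-13.6057/7²)|
ΔE₂ = |-1.51174444444 - (-0.27766734694)| = 1.23407710 eV

Since 1.34377284 eV > 1.23407710 eV, the transition 9 → 3 emits the more energetic photon.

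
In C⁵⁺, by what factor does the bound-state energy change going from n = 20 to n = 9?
4.94

Using E_n = -13.6057 Z² / n² eV with Z = 6:

E_9 = -13.6057 × 6² / 9² = -489.8052 / 81 = -6.04697778 eV
E_20 = -13.6057 × 6² / 20² = -489.8052 / 400 = -1.22451300 eV

The ratio is:
E_9/E_20 = (-6.04697778) / (-1.22451300)
E_9/E_20 = (-489.8052/81) / (-489.8052/400)
E_9/E_20 = 400/81
E_9/E_20 = 4.94
(Note: the Z² factors cancel in the ratio.)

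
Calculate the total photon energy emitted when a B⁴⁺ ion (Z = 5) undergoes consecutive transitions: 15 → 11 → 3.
36.28187 eV

The energy levels of B⁴⁺ are E_n = -13.6057 × 5² / n² eV.

First transition (15 → 11):
ΔE₁ = |E_11 - E_15|
ΔE₁ = |-2.81109504132 - (-1.51174444444)| = 1.29935060 eV

Second transition (11 → 3):
ΔE₂ = |E_3 - E_11|
ΔE₂ = |-37.79361111111 - (-2.81109504132)| = 34.98251607 eV

Total energy released:
E_total = ΔE₁ + ΔE₂ = 1.29935060 + 34.98251607 = 36.28187 eV

Note: This equals the direct transition 15 → 3: 36.28187 eV ✓
Energy is conserved regardless of the path taken.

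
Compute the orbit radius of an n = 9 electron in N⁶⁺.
0.6123 nm (or 6.1233 Å)

The Bohr radius formula is:
r_n = n² a₀ / Z

where a₀ = 0.0529177 nm is the Bohr radius.

For N⁶⁺ (Z = 7) at n = 9:
r_9 = 9² × 0.0529177 nm / 7
r_9 = 81 × 0.0529177 nm / 7
r_9 = 4.28633 nm / 7
r_9 = 0.6123 nm

The electron orbits at approximately 0.6123 nm from the nucleus.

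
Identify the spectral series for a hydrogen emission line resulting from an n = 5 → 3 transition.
Paschen series

The spectral series in hydrogen are named based on the final (lower) energy level:
- Lyman series: n_final = 1 (ultraviolet)
- Balmer series: n_final = 2 (visible/near-UV)
- Paschen series: n_final = 3 (infrared)
- Brackett series: n_final = 4 (infrared)
- Pfund series: n_final = 5 (far infrared)

Since this transition ends at n = 3, it belongs to the Paschen series.

For reference, this 5 → 3 line has photon energy
ΔE = 13.6057 eV × (1/3² - 1/5²) = 0.96751644444 eV,
corresponding to wavelength λ = hc/ΔE = 1239.84 eV·nm / 0.96751644444 eV = 1281.46659 nm in the infrared region.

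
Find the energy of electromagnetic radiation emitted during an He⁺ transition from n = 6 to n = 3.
4.535233 eV

The energy levels are E_n = -13.6057 Z² eV / n².

Energy at n = 6: E_6 = -13.6057 × 2² / 6² = -1.511744444 eV
Energy at n = 3: E_3 = -13.6057 × 2² / 3² = -6.046977778 eV

For emission (electron falling to lower state), the photon energy is:
E_photon = E_6 - E_3 = |-1.511744444 - (-6.046977778)|
E_photon = 4.535233 eV

This energy is carried away by the emitted photon.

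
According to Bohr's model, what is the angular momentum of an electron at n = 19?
2.0037e-33 J·s (or 19ℏ)

In the Bohr model, angular momentum is quantized:
L = nℏ

where ℏ = h/(2π) = 1.054572e-34 J·s

For n = 19:
L = 19 × 1.054572e-34 J·s
L = 2.0037e-33 J·s

This can also be written as L = 19ℏ.
The angular momentum is an integer multiple of the reduced Planck constant.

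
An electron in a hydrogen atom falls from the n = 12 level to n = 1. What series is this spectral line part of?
Lyman series

The spectral series in hydrogen are named based on the final (lower) energy level:
- Lyman series: n_final = 1 (ultraviolet)
- Balmer series: n_final = 2 (visible/near-UV)
- Paschen series: n_final = 3 (infrared)
- Brackett series: n_final = 4 (infrared)
- Pfund series: n_final = 5 (far infrared)

Since this transition ends at n = 1, it belongs to the Lyman series.

For reference, this 12 → 1 line has photon energy
ΔE = 13.6057 eV × (1/1² - 1/12²) = 13.5112 eV,
corresponding to wavelength λ = hc/ΔE = 1239.84 eV·nm / 13.5112 eV = 91.76 nm in the ultraviolet region.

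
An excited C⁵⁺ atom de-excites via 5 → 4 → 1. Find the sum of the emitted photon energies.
470.21 eV

The energy levels of C⁵⁺ are E_n = -13.6057 × 6² / n² eV.

First transition (5 → 4):
ΔE₁ = |E_4 - E_5|
ΔE₁ = |-30.61282500 - (-19.59220800)| = 11.02062 eV

Second transition (4 → 1):
ΔE₂ = |E_1 - E_4|
ΔE₂ = |-489.80520000 - (-30.61282500)| = 459.19238 eV

Total energy released:
E_total = ΔE₁ + ΔE₂ = 11.02062 + 459.19238 = 470.21 eV

Note: This equals the direct transition 5 → 1: 470.21 eV ✓
Energy is conserved regardless of the path taken.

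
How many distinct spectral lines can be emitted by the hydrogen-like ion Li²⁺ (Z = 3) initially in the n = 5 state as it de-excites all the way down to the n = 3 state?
3

The electron can occupy levels n = 3, 4, ..., 5 during de-excitation — that is m = 5 - 3 + 1 = 3 distinct levels.

The number of distinct spectral lines equals the number of ways to choose 2 of these m levels (each pair gives one possible emission transition):

Number of lines = m(m-1)/2 = 3×2/2 = 3

These correspond to all possible transitions between the 3 levels:
5 → 4, 5 → 3, 4 → 3

Each transition produces a photon with a unique energy (and thus wavelength). This count does not depend on Z.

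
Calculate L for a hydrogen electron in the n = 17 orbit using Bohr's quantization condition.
1.79277e-33 J·s (or 17ℏ)

In the Bohr model, angular momentum is quantized:
L = nℏ

where ℏ = h/(2π) = 1.0545718e-34 J·s

For n = 17:
L = 17 × 1.0545718e-34 J·s
L = 1.79277e-33 J·s

This can also be written as L = 17ℏ.
The angular momentum is an integer multiple of the reduced Planck constant.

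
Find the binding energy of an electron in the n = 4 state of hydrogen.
0.850356 eV

The ionization energy is the energy needed to remove the electron completely (n → ∞).

For hydrogen, E_n = -13.6057 eV / n².

At n = 4: E_4 = -13.6057 / 4² = -0.850356250 eV
At n = ∞: E_∞ = 0 eV

Ionization energy = E_∞ - E_4 = 0 - (-0.850356250) = 0.850356250 eV
Ionization energy ≈ 0.850356 eV

This is also called the binding energy of the electron in state n = 4.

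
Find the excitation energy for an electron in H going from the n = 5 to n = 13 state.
0.46372 eV

The energy levels of a hydrogen-like atom are E_n = -13.6057 eV / n².

Energy at n = 5: E_5 = -13.6057 / 5² = -0.54422800 eV
Energy at n = 13: E_13 = -13.6057 / 13² = -0.08050710 eV

The excitation energy is the difference:
ΔE = E_13 - E_5
ΔE = -0.08050710 - (-0.54422800)
ΔE = 0.46372 eV

Since this is positive, energy must be absorbed (photon absorption).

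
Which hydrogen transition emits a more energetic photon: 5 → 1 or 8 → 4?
5 → 1

Calculate the energy for each transition:

Transition 5 → 1:
ΔE₁ = |E_1 - E_5| = |-13.6057/1² - (-13.6057/5²)|
ΔE₁ = |-13.60570000000 - (-0.54422800000)| = 13.06147200 eV

Transition 8 → 4:
ΔE₂ = |E_4 - E_8| = |-13.6057/4² - (-13.6057/8²)|
ΔE₂ = |-0.85035625000 - (-0.21258906250)| = 0.63776719 eV

Since 13.06147200 eV > 0.63776719 eV, the transition 5 → 1 emits the more energetic photon.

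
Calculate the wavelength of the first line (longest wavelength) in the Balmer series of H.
656.11 nm

The longest wavelength corresponds to the smallest energy transition in the series.
The Balmer series has all transitions ending at n_f = 2.

For H, the first line (α-line) is the jump from n = 3 to n = 2:
E_3 = -13.6057 / 3² = -1.511744 eV
E_2 = -13.6057 / 2² = -3.401425 eV
ΔE = E_3 - E_2 = 1.889681 eV

λ = hc/E = 1239.84 eV·nm / 1.889681 eV
λ = 656.11 nm

This is the α-line of the Balmer series in H.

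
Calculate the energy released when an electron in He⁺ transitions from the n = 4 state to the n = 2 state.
10.2043 eV

The energy levels are E_n = -13.6057 Z² eV / n².

Energy at n = 4: E_4 = -13.6057 × 2² / 4² = -3.4014250 eV
Energy at n = 2: E_2 = -13.6057 × 2² / 2² = -13.6057000 eV

For emission (electron falling to lower state), the photon energy is:
E_photon = E_4 - E_2 = |-3.4014250 - (-13.6057000)|
E_photon = 10.2043 eV

This energy is carried away by the emitted photon.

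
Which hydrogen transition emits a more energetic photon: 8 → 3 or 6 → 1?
6 → 1

Calculate the energy for each transition:

Transition 8 → 3:
ΔE₁ = |E_3 - E_8| = |-13.6057/3² - (-13.6057/8²)|
ΔE₁ = |-1.5117444444 - (-0.2125890625)| = 1.2991554 eV

Transition 6 → 1:
ΔE₂ = |E_1 - E_6| = |-13.6057/1² - (-13.6057/6²)|
ΔE₂ = |-13.6057000000 - (-0.3779361111)| = 13.2277639 eV

Since 13.2277639 eV > 1.2991554 eV, the transition 6 → 1 emits the more energetic photon.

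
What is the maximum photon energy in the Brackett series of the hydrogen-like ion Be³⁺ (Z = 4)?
13.61 eV

The series limit corresponds to the transition from n = ∞ to n = 4.
This is the highest energy (shortest wavelength) transition in the Brackett series.

E_∞ = 0 eV
E_4 = -13.6057 × 4² / 4² = -13.61 eV

Energy at series limit:
ΔE = E_∞ - E_4 = 0 - (-13.61) = 13.61 eV

This energy equals the ionization energy from the n = 4 state of Be³⁺.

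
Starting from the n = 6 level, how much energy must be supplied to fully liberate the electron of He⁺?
1.511744 eV

The ionization energy is the energy needed to remove the electron completely (n → ∞).

For a hydrogen-like ion with Z = 2, E_n = -13.6057 Z² / n² eV.

At n = 6: E_6 = -13.6057 × 2² / 6² = -1.511744444 eV
At n = ∞: E_∞ = 0 eV

Ionization energy = E_∞ - E_6 = 0 - (-1.511744444) = 1.511744444 eV
Ionization energy ≈ 1.511744 eV

This is also called the binding energy of the electron in state n = 6.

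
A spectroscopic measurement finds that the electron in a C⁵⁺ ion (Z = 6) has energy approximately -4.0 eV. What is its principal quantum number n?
n = 11

The exact energy levels follow E_n = -13.6057 Z² / n² eV with Z = 6.

The measured value (-4.0 eV) is reported to only 2 significant figures, so we must test candidate n values and see which one matches to that precision.

Candidate energies:
  n = 9:  E = -13.6057 × 6² / 9² = -6.04698 eV
  n = 10:  E = -13.6057 × 6² / 10² = -4.89805 eV
  n = 11:  E = -13.6057 × 6² / 11² = -4.04798 eV  ← matches
  n = 12:  E = -13.6057 × 6² / 12² = -3.40143 eV
  n = 13:  E = -13.6057 × 6² / 13² = -2.89826 eV

Checking against the measurement of -4.0 eV (2 sig figs), only n = 11 agrees:
E_11 = -4.04798 eV, which rounds to -4.0 eV ✓

Therefore n = 11.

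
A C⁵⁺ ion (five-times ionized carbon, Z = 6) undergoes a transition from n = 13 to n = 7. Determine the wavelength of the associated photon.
174.680244 nm

First, find the transition energy using E_n = -13.6057 Z² / n² eV:
E_13 = -13.6057 × 6² / 13² = -2.8982556213 eV
E_7 = -13.6057 × 6² / 7² = -9.9960244898 eV

Photon energy: |ΔE| = |E_7 - E_13| = 7.0977688685 eV

Convert to wavelength using E = hc/λ with hc = 1239.84 eV·nm:
λ = hc/E = 1239.84 eV·nm / 7.0977688685 eV
λ = 174.680244 nm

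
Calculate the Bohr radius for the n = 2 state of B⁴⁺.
0.0423 nm (or 0.4233 Å)

The Bohr radius formula is:
r_n = n² a₀ / Z

where a₀ = 0.0529177 nm is the Bohr radius.

For B⁴⁺ (Z = 5) at n = 2:
r_2 = 2² × 0.0529177 nm / 5
r_2 = 4 × 0.0529177 nm / 5
r_2 = 0.21167 nm / 5
r_2 = 0.0423 nm

The electron orbits at approximately 0.0423 nm from the nucleus.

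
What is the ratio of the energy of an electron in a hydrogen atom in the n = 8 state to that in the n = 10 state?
1.5625

Using E_n = -13.6057 Z² / n² eV with Z = 1:

E_8 = -13.6057 / 8² = -13.6057 / 64 = -0.21258906 eV
E_10 = -13.6057 / 10² = -13.6057 / 100 = -0.13605700 eV

The ratio is:
E_8/E_10 = (-0.21258906) / (-0.13605700)
E_8/E_10 = (-13.6057/64) / (-13.6057/100)
E_8/E_10 = 100/64
E_8/E_10 = 1.5625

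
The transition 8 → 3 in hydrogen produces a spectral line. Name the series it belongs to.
Paschen series

The spectral series in hydrogen are named based on the final (lower) energy level:
- Lyman series: n_final = 1 (ultraviolet)
- Balmer series: n_final = 2 (visible/near-UV)
- Paschen series: n_final = 3 (infrared)
- Brackett series: n_final = 4 (infrared)
- Pfund series: n_final = 5 (far infrared)

Since this transition ends at n = 3, it belongs to the Paschen series.

For reference, this 8 → 3 line has photon energy
ΔE = 13.6057 eV × (1/3² - 1/8²) = 1.299155 eV,
corresponding to wavelength λ = hc/ΔE = 1239.84 eV·nm / 1.299155 eV = 954.34 nm in the infrared region.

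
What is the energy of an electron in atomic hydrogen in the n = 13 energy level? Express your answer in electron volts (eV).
-0.08 eV

The energy levels of a hydrogen-like atom are given by:
E_n = -13.6057 eV / n²

For n = 13:
E_13 = -13.6057 eV / 13²
E_13 = -13.6057 eV / 169
E_13 = -0.08 eV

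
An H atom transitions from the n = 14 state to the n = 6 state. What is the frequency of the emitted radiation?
7.45996e+13 Hz

First, find the transition energy:
E_14 = -13.6057 / 14² = -0.069416837 eV
E_6 = -13.6057 / 6² = -0.377936111 eV
|ΔE| = |E_6 - E_14| = 0.308519274 eV

Convert to Joules: E = 0.308519274 eV × (1.602177 × 10⁻¹⁹ J/eV) = 4.9430248e-20 J

Using E = hf:
f = E/h = 4.9430248e-20 J / (6.62607 × 10⁻³⁴ J·s)
f = 7.45996e+13 Hz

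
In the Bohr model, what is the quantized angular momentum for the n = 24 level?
2.531e-33 J·s (or 24ℏ)

In the Bohr model, angular momentum is quantized:
L = nℏ

where ℏ = h/(2π) = 1.05457e-34 J·s

For n = 24:
L = 24 × 1.05457e-34 J·s
L = 2.531e-33 J·s

This can also be written as L = 24ℏ.
The angular momentum is an integer multiple of the reduced Planck constant.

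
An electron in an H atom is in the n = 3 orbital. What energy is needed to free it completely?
1.51174 eV

The ionization energy is the energy needed to remove the electron completely (n → ∞).

For hydrogen, E_n = -13.6057 eV / n².

At n = 3: E_3 = -13.6057 / 3² = -1.51174444 eV
At n = ∞: E_∞ = 0 eV

Ionization energy = E_∞ - E_3 = 0 - (-1.51174444) = 1.51174444 eV
Ionization energy ≈ 1.51174 eV

This is also called the binding energy of the electron in state n = 3.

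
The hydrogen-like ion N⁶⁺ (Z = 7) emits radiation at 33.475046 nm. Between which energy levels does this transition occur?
n = 12 → n = 4

First, find the photon energy from the wavelength (hc = 1239.84 eV·nm):
E = hc/λ = 1239.84 eV·nm / 33.475046 nm = 37.037738 eV

The energy levels of N⁶⁺ satisfy E_n = -13.6057 × 7² / n² eV, so an emission n_i → n_f releases
ΔE = 13.6057 × 7² × (1/n_f² − 1/n_i²) eV.

Setting ΔE equal to the photon energy:
1/n_f² − 1/n_i² = 37.037738 / (13.6057 × 7²) = 0.055555554

Since 1/n_i² must be positive, we need 1/n_f² > 0.055555554, i.e. n_f ≤ 4. For each allowed n_f, solve n_i = (1/n_f² − 0.055555554)^(−1/2) and check whether it is a whole number:
  n_f = 1: 1/n_i² = 1.000000000 − 0.055555554 = 0.944444446 → n_i = 1.029  (not an integer) ✗
  n_f = 2: 1/n_i² = 0.250000000 − 0.055555554 = 0.194444446 → n_i = 2.268  (not an integer) ✗
  n_f = 3: 1/n_i² = 0.111111111 − 0.055555554 = 0.055555557 → n_i = 4.243  (not an integer) ✗
  n_f = 4: 1/n_i² = 0.062500000 − 0.055555554 = 0.006944446 → n_i = 12.000  → integer, n_i = 12 ✓

Only n_f = 4 gives an integer upper level, n_i = 12.

The transition is from n = 12 to n = 4 (emission).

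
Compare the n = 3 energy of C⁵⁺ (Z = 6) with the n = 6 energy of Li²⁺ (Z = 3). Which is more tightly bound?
C⁵⁺ at n = 3 (E = -54.422800 eV)

Using E_n = -13.6057 Z² / n² eV:

C⁵⁺ (Z = 6) at n = 3:
E = -13.6057 × 6² / 3² = -13.6057 × 36 / 9 = -54.422800000 eV

Li²⁺ (Z = 3) at n = 6:
E = -13.6057 × 3² / 6² = -13.6057 × 9 / 36 = -3.401425000 eV

Since -54.422800000 eV < -3.401425000 eV,
C⁵⁺ at n = 3 is more tightly bound (requires more energy to ionize).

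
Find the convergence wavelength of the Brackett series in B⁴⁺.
58.3210 nm

The series limit corresponds to the transition from n = ∞ to n = 4.
This is the highest energy (shortest wavelength) transition in the Brackett series.

E_∞ = 0 eV
E_4 = -13.6057 × 5² / 4² = -21.258906 eV

Energy at series limit:
ΔE = E_∞ - E_4 = 0 - (-21.258906) = 21.258906 eV
λ = hc/E = 1239.84 eV·nm / 21.258906 eV = 58.3210 nm

This energy equals the ionization energy from the n = 4 state of B⁴⁺.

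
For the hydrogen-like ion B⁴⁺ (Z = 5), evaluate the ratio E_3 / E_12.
16.000000

Using E_n = -13.6057 Z² / n² eV with Z = 5:

E_3 = -13.6057 × 5² / 3² = -340.1425 / 9 = -37.793611111111 eV
E_12 = -13.6057 × 5² / 12² = -340.1425 / 144 = -2.362100694444 eV

The ratio is:
E_3/E_12 = (-37.793611111111) / (-2.362100694444)
E_3/E_12 = (-340.1425/9) / (-340.1425/144)
E_3/E_12 = 144/9
E_3/E_12 = 16.000000
(Note: the Z² factors cancel in the ratio.)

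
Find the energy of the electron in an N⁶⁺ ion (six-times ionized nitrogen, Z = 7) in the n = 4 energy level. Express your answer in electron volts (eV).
-41.67 eV

The energy levels of a hydrogen-like atom are given by:
E_n = -13.6057 Z² / n² eV  (with Z = 7 for N⁶⁺)

For n = 4:
E_4 = -13.6057 × 7² / 4²
E_4 = -13.6057 × 49 / 16
E_4 = -41.67 eV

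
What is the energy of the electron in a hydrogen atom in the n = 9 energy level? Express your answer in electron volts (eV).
-0.167972 eV

The energy levels of a hydrogen-like atom are given by:
E_n = -13.6057 eV / n²

For n = 9:
E_9 = -13.6057 eV / 9²
E_9 = -13.6057 eV / 81
E_9 = -0.167972 eV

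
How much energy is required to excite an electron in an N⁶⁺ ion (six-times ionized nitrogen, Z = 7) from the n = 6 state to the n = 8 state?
8.1020 eV

The energy levels of a hydrogen-like atom are E_n = -13.6057 Z² eV / n².

Energy at n = 6: E_6 = -13.6057 × 7² / 6² = -18.5188694 eV
Energy at n = 8: E_8 = -13.6057 × 7² / 8² = -10.4168641 eV

The excitation energy is the difference:
ΔE = E_8 - E_6
ΔE = -10.4168641 - (-18.5188694)
ΔE = 8.1020 eV

Since this is positive, energy must be absorbed (photon absorption).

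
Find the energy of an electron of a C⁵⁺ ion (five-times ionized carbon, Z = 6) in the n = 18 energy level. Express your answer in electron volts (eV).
-1.512 eV

The energy levels of a hydrogen-like atom are given by:
E_n = -13.6057 Z² / n² eV  (with Z = 6 for C⁵⁺)

For n = 18:
E_18 = -13.6057 × 6² / 18²
E_18 = -13.6057 × 36 / 324
E_18 = -1.512 eV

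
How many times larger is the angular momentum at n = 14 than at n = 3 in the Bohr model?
4.667

In the Bohr model, L_n = nℏ, so the ratio is purely the ratio of quantum numbers:

L_14/L_3 = 14ℏ / 3ℏ = 14/3 = 4.667

The angular momentum scales linearly with n.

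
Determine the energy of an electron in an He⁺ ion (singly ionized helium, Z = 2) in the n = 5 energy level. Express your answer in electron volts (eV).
-2.177 eV

The energy levels of a hydrogen-like atom are given by:
E_n = -13.6057 Z² / n² eV  (with Z = 2 for He⁺)

For n = 5:
E_5 = -13.6057 × 2² / 5²
E_5 = -13.6057 × 4 / 25
E_5 = -2.177 eV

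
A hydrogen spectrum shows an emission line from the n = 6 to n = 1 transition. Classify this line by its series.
Lyman series

The spectral series in hydrogen are named based on the final (lower) energy level:
- Lyman series: n_final = 1 (ultraviolet)
- Balmer series: n_final = 2 (visible/near-UV)
- Paschen series: n_final = 3 (infrared)
- Brackett series: n_final = 4 (infrared)
- Pfund series: n_final = 5 (far infrared)

Since this transition ends at n = 1, it belongs to the Lyman series.

For reference, this 6 → 1 line has photon energy
ΔE = 13.6057 eV × (1/1² - 1/6²) = 13.22776389 eV,
corresponding to wavelength λ = hc/ΔE = 1239.84 eV·nm / 13.22776389 eV = 93.730128 nm in the ultraviolet region.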